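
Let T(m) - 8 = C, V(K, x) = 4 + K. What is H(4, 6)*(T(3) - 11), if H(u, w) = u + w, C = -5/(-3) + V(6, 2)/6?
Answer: 10/3 ≈ 3.3333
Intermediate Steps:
C = 10/3 (C = -5/(-3) + (4 + 6)/6 = -5*(-1/3) + 10*(1/6) = 5/3 + 5/3 = 10/3 ≈ 3.3333)
T(m) = 34/3 (T(m) = 8 + 10/3 = 34/3)
H(4, 6)*(T(3) - 11) = (4 + 6)*(34/3 - 11) = 10*(1/3) = 10/3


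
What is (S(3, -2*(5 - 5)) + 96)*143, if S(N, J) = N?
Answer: 14157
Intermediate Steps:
(S(3, -2*(5 - 5)) + 96)*143 = (3 + 96)*143 = 99*143 = 14157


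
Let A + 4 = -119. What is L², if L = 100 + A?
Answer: 529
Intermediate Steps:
A = -123 (A = -4 - 119 = -123)
L = -23 (L = 100 - 123 = -23)
L² = (-23)² = 529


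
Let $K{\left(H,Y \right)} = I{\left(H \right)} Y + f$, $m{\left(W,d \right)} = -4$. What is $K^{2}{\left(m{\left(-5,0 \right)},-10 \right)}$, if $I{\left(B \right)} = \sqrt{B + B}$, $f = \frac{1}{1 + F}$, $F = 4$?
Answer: $\frac{\left(1 - 100 i \sqrt{2}\right)^{2}}{25} \approx -799.96 - 11.314 i$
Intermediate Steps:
$f = \frac{1}{5}$ ($f = \frac{1}{1 + 4} = \frac{1}{5} \approx 0.2$)
$I{\left(B \right)} = \sqrt{2} \sqrt{B}$ ($I{\left(B \right)} = \sqrt{2 B} = \sqrt{2} \sqrt{B}$)
$K{\left(H,Y \right)} = \frac{1}{5} + Y \sqrt{2} \sqrt{H}$ ($K{\left(H,Y \right)} = \sqrt{2} \sqrt{H} Y + \frac{1}{5} = Y \sqrt{2} \sqrt{H} + \frac{1}{5} = \frac{1}{5} + Y \sqrt{2} \sqrt{H}$)
$K^{2}{\left(m{\left(-5,0 \right)},-10 \right)} = \left(\frac{1}{5} - 10 \sqrt{2} \sqrt{-4}\right)^{2} = \left(\frac{1}{5} - 10 \sqrt{2} \cdot 2 i\right)^{2} = \left(\frac{1}{5} - 20 i \sqrt{2}\right)^{2}$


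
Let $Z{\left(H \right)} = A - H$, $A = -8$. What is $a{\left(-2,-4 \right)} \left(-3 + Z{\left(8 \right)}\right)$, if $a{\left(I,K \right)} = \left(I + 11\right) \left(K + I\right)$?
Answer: $1026$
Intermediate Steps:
$a{\left(I,K \right)} = \left(11 + I\right) \left(I + K\right)$
$Z{\left(H \right)} = -8 - H$
$a{\left(-2,-4 \right)} \left(-3 + Z{\left(8 \right)}\right) = \left(\left(-2\right)^{2} + 11 \left(-2\right) + 11 \left(-4\right) - -8\right) \left(-3 - 16\right) = \left(4 - 22 - 44 + 8\right) \left(-3 - 16\right) = - 54 \left(-3 - 16\right) = \left(-54\right) \left(-19\right) = 1026$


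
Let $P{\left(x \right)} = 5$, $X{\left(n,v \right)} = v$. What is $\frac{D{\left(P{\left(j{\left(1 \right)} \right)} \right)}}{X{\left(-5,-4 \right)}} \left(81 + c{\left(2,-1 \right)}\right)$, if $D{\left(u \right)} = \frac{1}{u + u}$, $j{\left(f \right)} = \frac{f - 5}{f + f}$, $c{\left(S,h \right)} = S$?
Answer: $- \frac{83}{40} \approx -2.075$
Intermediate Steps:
$j{\left(f \right)} = \frac{-5 + f}{2 f}$
$D{\left(u \right)} = \frac{1}{2 u}$
$\frac{D{\left(P{\left(j{\left(1 \right)} \right)} \right)}}{X{\left(-5,-4 \right)}} \left(81 + c{\left(2,-1 \right)}\right) = \frac{\frac{1}{2} \cdot \frac{1}{5}}{-4} \left(81 + 2\right) = \frac{1}{2} \cdot \frac{1}{5} \left(- \frac{1}{4}\right) 83 = \frac{1}{10} \left(- \frac{1}{4}\right) 83 = \left(- \frac{1}{40}\right) 83 = - \frac{83}{40}$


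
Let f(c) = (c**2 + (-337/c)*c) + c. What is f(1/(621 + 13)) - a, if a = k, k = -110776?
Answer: 44391619319/401956 ≈ 1.1044e+5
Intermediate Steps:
f(c) = -337 + c + c**2 (f(c) = (c**2 - 337) + c = (-337 + c**2) + c = -337 + c + c**2)
a = -110776
f(1/(621 + 13)) - a = (-337 + 1/(621 + 13) + (1/(621 + 13))**2) - 1*(-110776) = (-337 + 1/634 + (1/634)**2) + 110776 = (-337 + 1/634 + 1/401956) + 110776 = -135458537/401956 + 110776 = 44391619319/401956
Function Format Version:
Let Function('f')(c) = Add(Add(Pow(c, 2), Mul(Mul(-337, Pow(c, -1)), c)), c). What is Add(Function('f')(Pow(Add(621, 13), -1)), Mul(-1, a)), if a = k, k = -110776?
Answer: Rational(44391619319, 401956) ≈ 1.1044e+5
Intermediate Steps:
Function('f')(c) = Add(-337, c, Pow(c, 2)) (Function('f')(c) = Add(Add(Pow(c, 2), -337), c) = Add(Add(-337, Pow(c, 2)), c) = Add(-337, c, Pow(c, 2)))
a = -110776
Add(Function('f')(Pow(Add(621, 13), -1)), Mul(-1, a)) = Add(Add(-337, Pow(Add(621, 13), -1), Pow(Pow(Add(621, 13), -1), 2)), Mul(-1, -110776)) = Add(Add(-337, Pow(634, -1), Pow(Pow(634, -1), 2)), 110776) = Add(Add(-337, Rational(1, 634), Pow(Rational(1, 634), 2)), 110776) = Add(Add(-337, Rational(1, 634), Rational(1, 401956)), 110776) = Add(Rational(-135458537, 401956), 110776) = Rational(44391619319, 401956)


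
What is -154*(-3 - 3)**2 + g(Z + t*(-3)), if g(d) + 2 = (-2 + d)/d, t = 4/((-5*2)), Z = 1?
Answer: -61005/11 ≈ -5545.9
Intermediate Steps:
t = -2/5 (t = 4/(-10) = 4*(-1/10) = -2/5 ≈ -0.40000)
g(d) = -2 + (-2 + d)/d
-154*(-3 - 3)**2 + g(Z + t*(-3)) = -154*(-3 - 3)**2 + (-2 - (1 - 2/5*(-3)))/(1 - 2/5*(-3)) = -154*(-6)**2 + (-2 - (1 + 6/5))/(1 + 6/5) = -154*36 + (-2 - 1*11/5)/(11/5) = -5544 + 5*(-2 - 11/5)/11 = -5544 + (5/11)*(-21/5) = -5544 - 21/11 = -61005/11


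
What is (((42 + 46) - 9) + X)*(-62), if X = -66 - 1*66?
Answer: 3286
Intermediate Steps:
X = -132 (X = -66 - 66 = -132)
(((42 + 46) - 9) + X)*(-62) = (((42 + 46) - 9) - 132)*(-62) = ((88 - 9) - 132)*(-62) = (79 - 132)*(-62) = -53*(-62) = 3286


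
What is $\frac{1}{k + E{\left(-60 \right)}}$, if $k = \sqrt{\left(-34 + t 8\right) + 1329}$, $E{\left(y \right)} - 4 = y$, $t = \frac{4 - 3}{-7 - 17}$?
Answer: $- \frac{42}{1381} - \frac{\sqrt{2913}}{2762} \approx -0.049954$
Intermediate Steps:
$t = - \frac{1}{24}$ ($t = 1 \frac{1}{-24} = 1 \left(- \frac{1}{24}\right) = - \frac{1}{24} \approx -0.041667$)
$E{\left(y \right)} = 4 + y$
$k = \frac{2 \sqrt{2913}}{3}$ ($k = \sqrt{\left(-34 - \frac{1}{3}\right) + 1329} = \sqrt{- \frac{103}{3} + 1329} = \sqrt{\frac{3884}{3}} = \frac{2 \sqrt{2913}}{3} \approx 35.981$)
$\frac{1}{k + E{\left(-60 \right)}} = \frac{1}{\frac{2 \sqrt{2913}}{3} + \left(4 - 60\right)} = \frac{1}{\frac{2 \sqrt{2913}}{3} - 56} = \frac{1}{-56 + \frac{2 \sqrt{2913}}{3}}$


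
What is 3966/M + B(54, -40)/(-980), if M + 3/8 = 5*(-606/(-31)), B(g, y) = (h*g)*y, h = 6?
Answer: 21280696/394401 ≈ 53.957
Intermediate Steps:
B(g, y) = 6*g*y (B(g, y) = (6*g)*y = 6*g*y)
M = 24147/248 (M = -3/8 + 5*(-606/(-31)) = -3/8 + 5*(-606*(-1/31)) = -3/8 + 5*(606/31) = -3/8 + 3030/31 = 24147/248 ≈ 97.367)
3966/M + B(54, -40)/(-980) = 3966/(24147/248) + (6*54*(-40))/(-980) = 3966*(248/24147) - 12960*(-1/980) = 327856/8049 + 648/49 = 21280696/394401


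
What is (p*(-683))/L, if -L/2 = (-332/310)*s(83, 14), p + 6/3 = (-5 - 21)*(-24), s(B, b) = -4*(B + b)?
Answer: 32924015/64408 ≈ 511.18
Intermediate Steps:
s(B, b) = -4*B - 4*b
p = 622 (p = -2 + (-5 - 21)*(-24) = -2 - 26*(-24) = -2 + 624 = 622)
L = -128816/155 (L = -2*(-332/310)*(-4*83 - 4*14) = -2*(-332*1/310)*(-332 - 56) = -(-332)*(-388)/155 = -2*64408/155 = -128816/155 ≈ -831.07)
(p*(-683))/L = (622*(-683))/(-128816/155) = -424826*(-155/128816) = 32924015/64408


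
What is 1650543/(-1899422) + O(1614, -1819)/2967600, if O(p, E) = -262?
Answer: -1224662263841/1409181181800 ≈ -0.86906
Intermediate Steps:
1650543/(-1899422) + O(1614, -1819)/2967600 = 1650543/(-1899422) - 262/2967600 = 1650543*(-1/1899422) - 262*1/2967600 = -1650543/1899422 - 131/1483800 = -1224662263841/1409181181800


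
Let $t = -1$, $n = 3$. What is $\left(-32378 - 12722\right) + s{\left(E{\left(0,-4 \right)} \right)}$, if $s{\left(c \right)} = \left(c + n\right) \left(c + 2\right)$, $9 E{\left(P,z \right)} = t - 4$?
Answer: $- \frac{3652814}{81} \approx -45097.0$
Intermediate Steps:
$E{\left(P,z \right)} = - \frac{5}{9}$ ($E{\left(P,z \right)} = \frac{-1 - 4}{9} = \frac{1}{9} \left(-5\right) = - \frac{5}{9}$)
$s{\left(c \right)} = \left(2 + c\right) \left(3 + c\right)$ ($s{\left(c \right)} = \left(c + 3\right) \left(c + 2\right) = \left(3 + c\right) \left(2 + c\right) = \left(2 + c\right) \left(3 + c\right)$)
$\left(-32378 - 12722\right) + s{\left(E{\left(0,-4 \right)} \right)} = \left(-32378 - 12722\right) + \left(6 + \left(- \frac{5}{9}\right)^{2} + 5 \left(- \frac{5}{9}\right)\right) = -45100 + \left(6 + \frac{25}{81} - \frac{25}{9}\right) = -45100 + \frac{286}{81} = - \frac{3652814}{81}$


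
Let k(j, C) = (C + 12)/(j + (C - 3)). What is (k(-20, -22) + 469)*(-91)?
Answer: -384293/9 ≈ -42699.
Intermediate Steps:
k(j, C) = (12 + C)/(-3 + C + j) (k(j, C) = (12 + C)/(j + (-3 + C)) = (12 + C)/(-3 + C + j))
(k(-20, -22) + 469)*(-91) = ((12 - 22)/(-3 - 22 - 20) + 469)*(-91) = (-10/(-45) + 469)*(-91) = (-1/45*(-10) + 469)*(-91) = (2/9 + 469)*(-91) = (4223/9)*(-91) = -384293/9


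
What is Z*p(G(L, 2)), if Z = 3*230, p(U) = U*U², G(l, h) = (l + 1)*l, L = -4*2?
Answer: 121175040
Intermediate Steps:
L = -8
G(l, h) = l*(1 + l) (G(l, h) = (1 + l)*l = l*(1 + l))
p(U) = U³
Z = 690
Z*p(G(L, 2)) = 690*(-8*(1 - 8))³ = 690*(-8*(-7))³ = 690*56³ = 690*175616 = 121175040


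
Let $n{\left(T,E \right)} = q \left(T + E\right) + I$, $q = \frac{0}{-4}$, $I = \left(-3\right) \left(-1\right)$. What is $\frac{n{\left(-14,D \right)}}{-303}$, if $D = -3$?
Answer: $- \frac{1}{101} \approx -0.009901$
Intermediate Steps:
$I = 3$
$q = 0$ ($q = 0 \left(- \frac{1}{4}\right) = 0$)
$n{\left(T,E \right)} = 3$ ($n{\left(T,E \right)} = 0 \left(T + E\right) + 3 = 0 \left(E + T\right) + 3 = 0 + 3 = 3$)
$\frac{n{\left(-14,D \right)}}{-303} = \frac{3}{-303} = 3 \left(- \frac{1}{303}\right) = - \frac{1}{101}$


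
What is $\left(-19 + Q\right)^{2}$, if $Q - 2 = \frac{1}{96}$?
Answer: $\frac{2660161}{9216} \approx 288.65$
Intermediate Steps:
$Q = \frac{193}{96}$ ($Q = 2 + \frac{1}{96} = \frac{193}{96} \approx 2.0104$)
$\left(-19 + Q\right)^{2} = \left(-19 + \frac{193}{96}\right)^{2} = \left(- \frac{1631}{96}\right)^{2} = \frac{2660161}{9216}$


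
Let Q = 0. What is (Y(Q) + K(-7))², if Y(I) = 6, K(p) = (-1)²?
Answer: 49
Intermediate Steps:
K(p) = 1
(Y(Q) + K(-7))² = (6 + 1)² = 7² = 49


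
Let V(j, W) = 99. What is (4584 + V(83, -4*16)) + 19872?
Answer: 24555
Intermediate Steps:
(4584 + V(83, -4*16)) + 19872 = (4584 + 99) + 19872 = 4683 + 19872 = 24555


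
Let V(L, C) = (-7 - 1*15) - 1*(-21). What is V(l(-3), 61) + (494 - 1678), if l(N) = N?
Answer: -1185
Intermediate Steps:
V(L, C) = -1 (V(L, C) = (-7 - 15) + 21 = -22 + 21 = -1)
V(l(-3), 61) + (494 - 1678) = -1 + (494 - 1678) = -1 - 1184 = -1185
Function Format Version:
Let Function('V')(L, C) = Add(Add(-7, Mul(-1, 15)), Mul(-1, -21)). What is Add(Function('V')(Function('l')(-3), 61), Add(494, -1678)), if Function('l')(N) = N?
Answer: -1185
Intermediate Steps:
Function('V')(L, C) = -1 (Function('V')(L, C) = Add(Add(-7, -15), 21) = Add(-22, 21) = -1)
Add(Function('V')(Function('l')(-3), 61), Add(494, -1678)) = Add(-1, Add(494, -1678)) = Add(-1, -1184) = -1185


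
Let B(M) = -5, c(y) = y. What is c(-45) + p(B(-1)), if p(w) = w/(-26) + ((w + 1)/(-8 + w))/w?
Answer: -5833/130 ≈ -44.869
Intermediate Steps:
p(w) = -w/26 + (1 + w)/(w*(-8 + w)) (p(w) = w*(-1/26) + ((1 + w)/(-8 + w))/w = -w/26 + ((1 + w)/(-8 + w))/w = -w/26 + (1 + w)/(w*(-8 + w)))
c(-45) + p(B(-1)) = -45 + (1/26)*(26 - 1*(-5)**3 + 8*(-5)**2 + 26*(-5))/(-5*(-8 - 5)) = -45 + (1/26)*(-1/5)*(26 - 1*(-125) + 8*25 - 130)/(-13) = -45 + (1/26)*(-1/5)*(-1/13)*(26 + 125 + 200 - 130) = -45 + (1/26)*(-1/5)*(-1/13)*221 = -45 + 17/130 = -5833/130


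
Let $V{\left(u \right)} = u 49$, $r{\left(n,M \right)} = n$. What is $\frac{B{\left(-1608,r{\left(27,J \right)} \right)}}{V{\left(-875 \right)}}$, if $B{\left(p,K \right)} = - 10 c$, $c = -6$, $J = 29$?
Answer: $- \frac{12}{8575} \approx -0.0013994$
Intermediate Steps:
$B{\left(p,K \right)} = 60$ ($B{\left(p,K \right)} = \left(-10\right) \left(-6\right) = 60$)
$V{\left(u \right)} = 49 u$
$\frac{B{\left(-1608,r{\left(27,J \right)} \right)}}{V{\left(-875 \right)}} = \frac{60}{49 \left(-875\right)} = \frac{60}{-42875} = 60 \left(- \frac{1}{42875}\right) = - \frac{12}{8575}$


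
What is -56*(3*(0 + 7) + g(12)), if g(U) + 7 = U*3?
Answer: -2800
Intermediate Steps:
g(U) = -7 + 3*U (g(U) = -7 + U*3 = -7 + 3*U)
-56*(3*(0 + 7) + g(12)) = -56*(3*(0 + 7) + (-7 + 3*12)) = -56*(3*7 + (-7 + 36)) = -56*(21 + 29) = -56*50 = -2800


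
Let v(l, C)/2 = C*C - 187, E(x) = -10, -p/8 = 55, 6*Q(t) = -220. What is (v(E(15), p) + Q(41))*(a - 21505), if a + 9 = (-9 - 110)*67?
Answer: -11405257072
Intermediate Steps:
Q(t) = -110/3 (Q(t) = (⅙)*(-220) = -110/3)
p = -440 (p = -8*55 = -440)
v(l, C) = -374 + 2*C² (v(l, C) = 2*(C*C - 187) = 2*(C² - 187) = 2*(-187 + C²) = -374 + 2*C²)
a = -7982 (a = -9 + (-9 - 110)*67 = -9 - 119*67 = -9 - 7973 = -7982)
(v(E(15), p) + Q(41))*(a - 21505) = ((-374 + 2*(-440)²) - 110/3)*(-7982 - 21505) = ((-374 + 2*193600) - 110/3)*(-29487) = ((-374 + 387200) - 110/3)*(-29487) = (386826 - 110/3)*(-29487) = (1160368/3)*(-29487) = -11405257072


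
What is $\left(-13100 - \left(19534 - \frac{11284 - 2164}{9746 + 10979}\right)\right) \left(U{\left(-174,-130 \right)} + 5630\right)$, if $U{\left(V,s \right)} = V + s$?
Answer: $- \frac{720427280556}{4145} \approx -1.7381 \cdot 10^{8}$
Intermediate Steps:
$\left(-13100 - \left(19534 - \frac{11284 - 2164}{9746 + 10979}\right)\right) \left(U{\left(-174,-130 \right)} + 5630\right) = \left(-13100 - \left(19534 - \frac{11284 - 2164}{9746 + 10979}\right)\right) \left(\left(-174 - 130\right) + 5630\right) = \left(-13100 - \left(19534 - \frac{9120}{20725}\right)\right) \left(-304 + 5630\right) = \left(-13100 + \left(9120 \cdot \frac{1}{20725} - 19534\right)\right) 5326 = \left(-13100 + \left(\frac{1824}{4145} - 19534\right)\right) 5326 = \left(-13100 - \frac{80966606}{4145}\right) 5326 = \left(- \frac{135266106}{4145}\right) 5326 = - \frac{720427280556}{4145}$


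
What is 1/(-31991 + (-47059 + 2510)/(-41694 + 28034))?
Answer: -13660/436952511 ≈ -3.1262e-5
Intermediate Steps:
1/(-31991 + (-47059 + 2510)/(-41694 + 28034)) = 1/(-31991 - 44549/(-13660)) = 1/(-31991 - 44549*(-1/13660)) = 1/(-31991 + 44549/13660) = 1/(-436952511/13660) = -13660/436952511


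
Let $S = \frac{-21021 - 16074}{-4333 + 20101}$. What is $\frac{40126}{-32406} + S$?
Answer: $- \frac{101933741}{28387656} \approx -3.5908$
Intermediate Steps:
$S = - \frac{12365}{5256}$ ($S = - \frac{37095}{15768} = \left(-37095\right) \frac{1}{15768} = - \frac{12365}{5256} \approx -2.3526$)
$\frac{40126}{-32406} + S = \frac{40126}{-32406} - \frac{12365}{5256} = 40126 \left(- \frac{1}{32406}\right) - \frac{12365}{5256} = - \frac{20063}{16203} - \frac{12365}{5256} = - \frac{101933741}{28387656}$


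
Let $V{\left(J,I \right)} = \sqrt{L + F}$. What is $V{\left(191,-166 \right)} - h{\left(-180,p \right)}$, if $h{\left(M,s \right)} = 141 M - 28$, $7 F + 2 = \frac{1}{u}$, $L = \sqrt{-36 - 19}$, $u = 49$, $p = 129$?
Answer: $25408 + \frac{\sqrt{-679 + 2401 i \sqrt{55}}}{49} \approx 25410.0 + 1.9627 i$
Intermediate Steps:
$L = i \sqrt{55}$ ($L = \sqrt{-55} = i \sqrt{55} \approx 7.4162 i$)
$F = - \frac{97}{343}$ ($F = - \frac{2}{7} + \frac{1}{7 \cdot 49} = - \frac{2}{7} + \frac{1}{7} \cdot \frac{1}{49} = - \frac{2}{7} + \frac{1}{343} = - \frac{97}{343} \approx -0.2828$)
$h{\left(M,s \right)} = -28 + 141 M$
$V{\left(J,I \right)} = \sqrt{- \frac{97}{343} + i \sqrt{55}}$ ($V{\left(J,I \right)} = \sqrt{i \sqrt{55} - \frac{97}{343}} = \sqrt{- \frac{97}{343} + i \sqrt{55}}$)
$V{\left(191,-166 \right)} - h{\left(-180,p \right)} = \frac{\sqrt{-679 + 2401 i \sqrt{55}}}{49} - \left(-28 + 141 \left(-180\right)\right) = \frac{\sqrt{-679 + 2401 i \sqrt{55}}}{49} - \left(-28 - 25380\right) = \frac{\sqrt{-679 + 2401 i \sqrt{55}}}{49} - -25408 = \frac{\sqrt{-679 + 2401 i \sqrt{55}}}{49} + 25408 = 25408 + \frac{\sqrt{-679 + 2401 i \sqrt{55}}}{49}$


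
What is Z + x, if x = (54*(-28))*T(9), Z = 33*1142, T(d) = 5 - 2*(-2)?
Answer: 24078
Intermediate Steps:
T(d) = 9 (T(d) = 5 + 4 = 9)
Z = 37686
x = -13608 (x = (54*(-28))*9 = -1512*9 = -13608)
Z + x = 37686 - 13608 = 24078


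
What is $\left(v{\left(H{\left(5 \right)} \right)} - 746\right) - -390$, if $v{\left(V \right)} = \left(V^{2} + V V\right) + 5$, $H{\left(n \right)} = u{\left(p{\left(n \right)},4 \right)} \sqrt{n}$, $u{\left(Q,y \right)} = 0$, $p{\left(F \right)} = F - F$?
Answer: $-351$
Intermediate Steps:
$p{\left(F \right)} = 0$
$H{\left(n \right)} = 0$ ($H{\left(n \right)} = 0 \sqrt{n} = 0$)
$v{\left(V \right)} = 5 + 2 V^{2}$ ($v{\left(V \right)} = \left(V^{2} + V^{2}\right) + 5 = 2 V^{2} + 5 = 5 + 2 V^{2}$)
$\left(v{\left(H{\left(5 \right)} \right)} - 746\right) - -390 = \left(\left(5 + 2 \cdot 0^{2}\right) - 746\right) - -390 = \left(\left(5 + 2 \cdot 0\right) - 746\right) + 390 = \left(\left(5 + 0\right) - 746\right) + 390 = \left(5 - 746\right) + 390 = -741 + 390 = -351$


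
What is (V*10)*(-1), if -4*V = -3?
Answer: -15/2 ≈ -7.5000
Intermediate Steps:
V = ¾ (V = -¼*(-3) = ¾ ≈ 0.75000)
(V*10)*(-1) = ((¾)*10)*(-1) = (15/2)*(-1) = -15/2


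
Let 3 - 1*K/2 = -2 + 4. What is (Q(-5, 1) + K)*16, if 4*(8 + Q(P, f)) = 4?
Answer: -80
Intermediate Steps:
K = 2 (K = 6 - 2*(-2 + 4) = 6 - 2*2 = 6 - 4 = 2)
Q(P, f) = -7 (Q(P, f) = -8 + (¼)*4 = -8 + 1 = -7)
(Q(-5, 1) + K)*16 = (-7 + 2)*16 = -5*16 = -80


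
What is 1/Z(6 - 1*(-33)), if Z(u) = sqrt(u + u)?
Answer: sqrt(78)/78 ≈ 0.11323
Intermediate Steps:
Z(u) = sqrt(2)*sqrt(u) (Z(u) = sqrt(2*u) = sqrt(2)*sqrt(u))
1/Z(6 - 1*(-33)) = 1/(sqrt(2)*sqrt(6 - 1*(-33))) = 1/(sqrt(2)*sqrt(6 + 33)) = 1/(sqrt(2)*sqrt(39)) = 1/(sqrt(78)) = sqrt(78)/78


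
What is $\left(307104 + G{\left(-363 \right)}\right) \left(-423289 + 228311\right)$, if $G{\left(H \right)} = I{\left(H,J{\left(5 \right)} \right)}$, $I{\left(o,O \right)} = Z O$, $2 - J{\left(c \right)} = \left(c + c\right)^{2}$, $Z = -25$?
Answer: $-60356219812$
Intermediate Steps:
$J{\left(c \right)} = 2 - 4 c^{2}$ ($J{\left(c \right)} = 2 - \left(c + c\right)^{2} = 2 - \left(2 c\right)^{2} = 2 - 4 c^{2}$)
$I{\left(o,O \right)} = - 25 O$
$G{\left(H \right)} = 2450$ ($G{\left(H \right)} = - 25 \left(2 - 4 \cdot 5^{2}\right) = - 25 \left(2 - 100\right) = \left(-25\right) \left(-98\right) = 2450$)
$\left(307104 + G{\left(-363 \right)}\right) \left(-423289 + 228311\right) = \left(307104 + 2450\right) \left(-423289 + 228311\right) = 309554 \left(-194978\right) = -60356219812$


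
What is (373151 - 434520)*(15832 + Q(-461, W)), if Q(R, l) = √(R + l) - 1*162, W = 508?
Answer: -961652230 - 61369*√47 ≈ -9.6207e+8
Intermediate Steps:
Q(R, l) = -162 + √(R + l) (Q(R, l) = √(R + l) - 162 = -162 + √(R + l))
(373151 - 434520)*(15832 + Q(-461, W)) = (373151 - 434520)*(15832 + (-162 + √(-461 + 508))) = -61369*(15832 + (-162 + √47)) = -61369*(15670 + √47) = -961652230 - 61369*√47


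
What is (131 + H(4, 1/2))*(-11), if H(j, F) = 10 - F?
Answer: -3091/2 ≈ -1545.5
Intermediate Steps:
(131 + H(4, 1/2))*(-11) = (131 + (10 - 1/2))*(-11) = (131 + (10 - 1*½))*(-11) = (131 + (10 - ½))*(-11) = (131 + 19/2)*(-11) = (281/2)*(-11) = -3091/2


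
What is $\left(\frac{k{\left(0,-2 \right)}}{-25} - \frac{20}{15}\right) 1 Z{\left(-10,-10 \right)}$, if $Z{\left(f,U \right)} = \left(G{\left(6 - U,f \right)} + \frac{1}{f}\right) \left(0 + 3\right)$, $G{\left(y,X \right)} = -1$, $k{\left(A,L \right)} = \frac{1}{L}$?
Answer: $\frac{2167}{500} \approx 4.334$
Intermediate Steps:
$Z{\left(f,U \right)} = -3 + \frac{3}{f}$ ($Z{\left(f,U \right)} = \left(-1 + \frac{1}{f}\right) \left(0 + 3\right) = \left(-1 + \frac{1}{f}\right) 3 = -3 + \frac{3}{f}$)
$\left(\frac{k{\left(0,-2 \right)}}{-25} - \frac{20}{15}\right) 1 Z{\left(-10,-10 \right)} = \left(\frac{1}{\left(-2\right) \left(-25\right)} - \frac{20}{15}\right) 1 \left(-3 + \frac{3}{-10}\right) = \left(\left(- \frac{1}{2}\right) \left(- \frac{1}{25}\right) - \frac{4}{3}\right) 1 \left(-3 + 3 \left(- \frac{1}{10}\right)\right) = \left(\frac{1}{50} - \frac{4}{3}\right) 1 \left(-3 - \frac{3}{10}\right) = \left(- \frac{197}{150}\right) 1 \left(- \frac{33}{10}\right) = \left(- \frac{197}{150}\right) \left(- \frac{33}{10}\right) = \frac{2167}{500}$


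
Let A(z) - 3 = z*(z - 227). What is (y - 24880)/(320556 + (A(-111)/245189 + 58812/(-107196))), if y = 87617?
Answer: 137411178343369/702104393319176 ≈ 0.19571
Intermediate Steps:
A(z) = 3 + z*(-227 + z) (A(z) = 3 + z*(z - 227) = 3 + z*(-227 + z))
(y - 24880)/(320556 + (A(-111)/245189 + 58812/(-107196))) = (87617 - 24880)/(320556 + ((3 + (-111)² - 227*(-111))/245189 + 58812/(-107196))) = 62737/(320556 + ((3 + 12321 + 25197)*(1/245189) + 58812*(-1/107196))) = 62737/(320556 + (37521*(1/245189) - 4901/8933)) = 62737/(320556 + (37521/245189 - 4901/8933)) = 62737/(320556 - 866496196/2190273337) = 62737/(702104393319176/2190273337) = 62737*(2190273337/702104393319176) = 137411178343369/702104393319176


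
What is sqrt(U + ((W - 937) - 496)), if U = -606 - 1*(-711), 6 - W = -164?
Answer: I*sqrt(1158) ≈ 34.029*I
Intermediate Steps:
W = 170 (W = 6 - 1*(-164) = 6 + 164 = 170)
U = 105 (U = -606 + 711 = 105)
sqrt(U + ((W - 937) - 496)) = sqrt(105 + ((170 - 937) - 496)) = sqrt(105 + (-767 - 496)) = sqrt(105 - 1263) = sqrt(-1158) = I*sqrt(1158)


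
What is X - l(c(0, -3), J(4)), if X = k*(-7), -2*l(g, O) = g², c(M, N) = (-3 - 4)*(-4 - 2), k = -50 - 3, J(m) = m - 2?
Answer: 1253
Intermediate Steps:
J(m) = -2 + m
k = -53
c(M, N) = 42 (c(M, N) = -7*(-6) = 42)
l(g, O) = -g²/2
X = 371 (X = -53*(-7) = 371)
X - l(c(0, -3), J(4)) = 371 - (-1)*42²/2 = 371 - (-1)*1764/2 = 371 - 1*(-882) = 371 + 882 = 1253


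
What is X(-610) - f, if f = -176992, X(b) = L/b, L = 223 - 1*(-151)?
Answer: 53982373/305 ≈ 1.7699e+5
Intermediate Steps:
L = 374 (L = 223 + 151 = 374)
X(b) = 374/b
X(-610) - f = 374/(-610) - 1*(-176992) = 374*(-1/610) + 176992 = -187/305 + 176992 = 53982373/305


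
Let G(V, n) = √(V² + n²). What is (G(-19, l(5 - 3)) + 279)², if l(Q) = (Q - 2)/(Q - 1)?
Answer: 88804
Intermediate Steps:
l(Q) = (-2 + Q)/(-1 + Q)
(G(-19, l(5 - 3)) + 279)² = (√((-19)² + ((-2 + (5 - 3))/(-1 + (5 - 3)))²) + 279)² = (√(361 + ((-2 + 2)/(-1 + 2))²) + 279)² = (√(361 + (0/1)²) + 279)² = (√(361 + (1*0)²) + 279)² = (√(361 + 0²) + 279)² = (√(361 + 0) + 279)² = (√361 + 279)² = (19 + 279)² = 298² = 88804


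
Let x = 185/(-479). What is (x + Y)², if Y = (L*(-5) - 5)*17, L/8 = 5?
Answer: 2787230250000/229441 ≈ 1.2148e+7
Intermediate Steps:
L = 40 (L = 8*5 = 40)
x = -185/479 (x = 185*(-1/479) = -185/479 ≈ -0.38622)
Y = -3485 (Y = (40*(-5) - 5)*17 = (-200 - 5)*17 = -205*17 = -3485)
(x + Y)² = (-185/479 - 3485)² = (-1669500/479)² = 2787230250000/229441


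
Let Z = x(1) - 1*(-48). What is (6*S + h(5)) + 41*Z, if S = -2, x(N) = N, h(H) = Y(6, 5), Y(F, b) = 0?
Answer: 1997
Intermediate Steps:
h(H) = 0
Z = 49 (Z = 1 - 1*(-48) = 1 + 48 = 49)
(6*S + h(5)) + 41*Z = (6*(-2) + 0) + 41*49 = (-12 + 0) + 2009 = -12 + 2009 = 1997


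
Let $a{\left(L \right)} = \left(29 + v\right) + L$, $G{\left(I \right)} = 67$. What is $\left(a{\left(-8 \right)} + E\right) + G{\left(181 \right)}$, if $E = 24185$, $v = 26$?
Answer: $24299$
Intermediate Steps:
$a{\left(L \right)} = 55 + L$ ($a{\left(L \right)} = \left(29 + 26\right) + L = 55 + L$)
$\left(a{\left(-8 \right)} + E\right) + G{\left(181 \right)} = \left(\left(55 - 8\right) + 24185\right) + 67 = \left(47 + 24185\right) + 67 = 24232 + 67 = 24299$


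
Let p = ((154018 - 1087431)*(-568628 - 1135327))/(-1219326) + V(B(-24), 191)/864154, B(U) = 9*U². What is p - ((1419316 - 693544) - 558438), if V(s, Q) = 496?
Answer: -258458155585687725/175614240034 ≈ -1.4717e+6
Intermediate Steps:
p = -229071922343838369/175614240034 (p = ((154018 - 1087431)*(-568628 - 1135327))/(-1219326) + 496/864154 = -933413*(-1703955)*(-1/1219326) + 496*(1/864154) = 1590493748415*(-1/1219326) + 248/432077 = -530164582805/406442 + 248/432077 = -229071922343838369/175614240034 ≈ -1.3044e+6)
p - ((1419316 - 693544) - 558438) = -229071922343838369/175614240034 - ((1419316 - 693544) - 558438) = -229071922343838369/175614240034 - (725772 - 558438) = -229071922343838369/175614240034 - 1*167334 = -229071922343838369/175614240034 - 167334 = -258458155585687725/175614240034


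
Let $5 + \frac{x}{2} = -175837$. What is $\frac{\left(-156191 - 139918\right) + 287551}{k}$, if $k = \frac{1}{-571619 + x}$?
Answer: $7901627074$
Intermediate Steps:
$x = -351684$ ($x = -10 + 2 \left(-175837\right) = -10 - 351674 = -351684$)
$k = - \frac{1}{923303}$ ($k = \frac{1}{-571619 - 351684} = \frac{1}{-923303} = - \frac{1}{923303} \approx -1.0831 \cdot 10^{-6}$)
$\frac{\left(-156191 - 139918\right) + 287551}{k} = \frac{\left(-156191 - 139918\right) + 287551}{- \frac{1}{923303}} = \left(-296109 + 287551\right) \left(-923303\right) = \left(-8558\right) \left(-923303\right) = 7901627074$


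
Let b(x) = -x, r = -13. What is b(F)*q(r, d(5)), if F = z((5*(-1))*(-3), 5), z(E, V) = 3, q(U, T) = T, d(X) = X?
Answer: -15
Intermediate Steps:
F = 3
b(F)*q(r, d(5)) = -1*3*5 = -3*5 = -15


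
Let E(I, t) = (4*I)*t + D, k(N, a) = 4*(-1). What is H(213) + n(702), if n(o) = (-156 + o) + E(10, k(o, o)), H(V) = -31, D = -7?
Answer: 348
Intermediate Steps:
k(N, a) = -4
E(I, t) = -7 + 4*I*t (E(I, t) = (4*I)*t - 7 = 4*I*t - 7 = -7 + 4*I*t)
n(o) = -323 + o (n(o) = (-156 + o) + (-7 + 4*10*(-4)) = (-156 + o) + (-7 - 160) = (-156 + o) - 167 = -323 + o)
H(213) + n(702) = -31 + (-323 + 702) = -31 + 379 = 348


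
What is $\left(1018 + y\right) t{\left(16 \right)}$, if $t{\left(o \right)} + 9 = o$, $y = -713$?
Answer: $2135$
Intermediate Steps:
$t{\left(o \right)} = -9 + o$
$\left(1018 + y\right) t{\left(16 \right)} = \left(1018 - 713\right) \left(-9 + 16\right) = 305 \cdot 7 = 2135$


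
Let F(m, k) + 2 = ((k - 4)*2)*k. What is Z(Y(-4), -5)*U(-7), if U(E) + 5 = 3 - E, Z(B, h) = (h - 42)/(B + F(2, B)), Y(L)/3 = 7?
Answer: -235/733 ≈ -0.32060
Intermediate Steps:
Y(L) = 21 (Y(L) = 3*7 = 21)
F(m, k) = -2 + k*(-8 + 2*k) (F(m, k) = -2 + ((k - 4)*2)*k = -2 + ((-4 + k)*2)*k = -2 + (-8 + 2*k)*k = -2 + k*(-8 + 2*k))
Z(B, h) = (-42 + h)/(-2 - 7*B + 2*B²) (Z(B, h) = (h - 42)/(B + (-2 - 8*B + 2*B²)) = (-42 + h)/(-2 - 7*B + 2*B²))
U(E) = -2 - E (U(E) = -5 + (3 - E) = -2 - E)
Z(Y(-4), -5)*U(-7) = ((42 - 1*(-5))/(2 - 2*21² + 7*21))*(-2 - 1*(-7)) = ((42 + 5)/(2 - 2*441 + 147))*(-2 + 7) = (47/(2 - 882 + 147))*5 = (47/(-733))*5 = -1/733*47*5 = -47/733*5 = -235/733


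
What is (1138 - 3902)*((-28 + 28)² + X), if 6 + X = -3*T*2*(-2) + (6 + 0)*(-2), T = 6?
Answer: -149256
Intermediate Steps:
X = 54 (X = -6 + (-3*6*2*(-2) + (6 + 0)*(-2)) = -6 + (-36*(-2) + 6*(-2)) = -6 + (-3*(-24) - 12) = -6 + (72 - 12) = -6 + 60 = 54)
(1138 - 3902)*((-28 + 28)² + X) = (1138 - 3902)*((-28 + 28)² + 54) = -2764*(0² + 54) = -2764*(0 + 54) = -2764*54 = -149256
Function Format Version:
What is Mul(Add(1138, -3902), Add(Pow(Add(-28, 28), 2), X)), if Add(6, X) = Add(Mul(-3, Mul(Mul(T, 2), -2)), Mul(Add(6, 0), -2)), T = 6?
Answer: -149256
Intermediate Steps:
X = 54 (X = Add(-6, Add(Mul(-3, Mul(Mul(6, 2), -2)), Mul(Add(6, 0), -2))) = Add(-6, Add(Mul(-3, Mul(12, -2)), Mul(6, -2))) = Add(-6, Add(Mul(-3, -24), -12)) = Add(-6, Add(72, -12)) = Add(-6, 60) = 54)
Mul(Add(1138, -3902), Add(Pow(Add(-28, 28), 2), X)) = Mul(Add(1138, -3902), Add(Pow(Add(-28, 28), 2), 54)) = Mul(-2764, Add(Pow(0, 2), 54)) = Mul(-2764, Add(0, 54)) = Mul(-2764, 54) = -149256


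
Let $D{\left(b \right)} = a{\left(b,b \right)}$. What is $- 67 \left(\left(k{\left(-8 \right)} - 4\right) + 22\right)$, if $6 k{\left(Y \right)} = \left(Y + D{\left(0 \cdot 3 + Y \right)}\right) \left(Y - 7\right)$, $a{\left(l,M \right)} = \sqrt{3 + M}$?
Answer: $-2546 + \frac{335 i \sqrt{5}}{2} \approx -2546.0 + 374.54 i$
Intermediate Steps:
$D{\left(b \right)} = \sqrt{3 + b}$
$k{\left(Y \right)} = \frac{\left(-7 + Y\right) \left(Y + \sqrt{3 + Y}\right)}{6}$ ($k{\left(Y \right)} = \frac{\left(Y + \sqrt{3 + \left(0 \cdot 3 + Y\right)}\right) \left(Y - 7\right)}{6} = \frac{\left(Y + \sqrt{3 + \left(0 + Y\right)}\right) \left(-7 + Y\right)}{6} = \frac{\left(Y + \sqrt{3 + Y}\right) \left(-7 + Y\right)}{6} = \frac{\left(-7 + Y\right) \left(Y + \sqrt{3 + Y}\right)}{6}$)
$- 67 \left(\left(k{\left(-8 \right)} - 4\right) + 22\right) = - 67 \left(\left(\left(\left(- \frac{7}{6}\right) \left(-8\right) - \frac{7 \sqrt{3 - 8}}{6} + \frac{\left(-8\right)^{2}}{6} + \frac{1}{6} \left(-8\right) \sqrt{3 - 8}\right) - 4\right) + 22\right) = - 67 \left(\left(\left(\frac{28}{3} - \frac{7 \sqrt{-5}}{6} + \frac{1}{6} \cdot 64 + \frac{1}{6} \left(-8\right) \sqrt{-5}\right) - 4\right) + 22\right) = - 67 \left(\left(\left(\frac{28}{3} - \frac{7 i \sqrt{5}}{6} + \frac{32}{3} + \frac{1}{6} \left(-8\right) i \sqrt{5}\right) - 4\right) + 22\right) = - 67 \left(\left(\left(\frac{28}{3} - \frac{7 i \sqrt{5}}{6} + \frac{32}{3} - \frac{4 i \sqrt{5}}{3}\right) - 4\right) + 22\right) = - 67 \left(\left(\left(20 - \frac{5 i \sqrt{5}}{2}\right) - 4\right) + 22\right) = - 67 \left(\left(16 - \frac{5 i \sqrt{5}}{2}\right) + 22\right) = - 67 \left(38 - \frac{5 i \sqrt{5}}{2}\right) = -2546 + \frac{335 i \sqrt{5}}{2}$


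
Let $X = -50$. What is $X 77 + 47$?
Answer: $-3803$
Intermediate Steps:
$X 77 + 47 = \left(-50\right) 77 + 47 = -3850 + 47 = -3803$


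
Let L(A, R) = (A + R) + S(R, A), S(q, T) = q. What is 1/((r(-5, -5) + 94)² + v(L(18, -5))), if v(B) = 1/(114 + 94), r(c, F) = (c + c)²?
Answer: 208/7828289 ≈ 2.6570e-5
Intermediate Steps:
L(A, R) = A + 2*R (L(A, R) = (A + R) + R = A + 2*R)
r(c, F) = 4*c² (r(c, F) = (2*c)² = 4*c²)
v(B) = 1/208
1/((r(-5, -5) + 94)² + v(L(18, -5))) = 1/((4*(-5)² + 94)² + 1/208) = 1/((4*25 + 94)² + 1/208) = 1/((100 + 94)² + 1/208) = 1/(194² + 1/208) = 1/(37636 + 1/208) = 1/(7828289/208) = 208/7828289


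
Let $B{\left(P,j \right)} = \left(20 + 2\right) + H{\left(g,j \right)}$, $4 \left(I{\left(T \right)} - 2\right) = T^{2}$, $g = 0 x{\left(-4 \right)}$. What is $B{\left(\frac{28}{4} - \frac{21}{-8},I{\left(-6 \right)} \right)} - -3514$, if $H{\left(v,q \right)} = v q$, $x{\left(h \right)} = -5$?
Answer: $3536$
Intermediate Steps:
$g = 0$ ($g = 0 \left(-5\right) = 0$)
$H{\left(v,q \right)} = q v$
$I{\left(T \right)} = 2 + \frac{T^{2}}{4}$
$B{\left(P,j \right)} = 22$ ($B{\left(P,j \right)} = \left(20 + 2\right) + j 0 = 22 + 0 = 22$)
$B{\left(\frac{28}{4} - \frac{21}{-8},I{\left(-6 \right)} \right)} - -3514 = 22 - -3514 = 22 + 3514 = 3536$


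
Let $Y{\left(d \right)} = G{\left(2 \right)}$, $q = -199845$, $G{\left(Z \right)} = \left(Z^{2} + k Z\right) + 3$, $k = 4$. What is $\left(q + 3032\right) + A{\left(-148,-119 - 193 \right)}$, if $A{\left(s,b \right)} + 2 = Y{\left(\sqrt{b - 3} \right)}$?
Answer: $-196800$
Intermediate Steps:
$G{\left(Z \right)} = 3 + Z^{2} + 4 Z$ ($G{\left(Z \right)} = \left(Z^{2} + 4 Z\right) + 3 = 3 + Z^{2} + 4 Z$)
$Y{\left(d \right)} = 15$ ($Y{\left(d \right)} = 3 + 2^{2} + 4 \cdot 2 = 3 + 4 + 8 = 15$)
$A{\left(s,b \right)} = 13$ ($A{\left(s,b \right)} = -2 + 15 = 13$)
$\left(q + 3032\right) + A{\left(-148,-119 - 193 \right)} = \left(-199845 + 3032\right) + 13 = -196813 + 13 = -196800$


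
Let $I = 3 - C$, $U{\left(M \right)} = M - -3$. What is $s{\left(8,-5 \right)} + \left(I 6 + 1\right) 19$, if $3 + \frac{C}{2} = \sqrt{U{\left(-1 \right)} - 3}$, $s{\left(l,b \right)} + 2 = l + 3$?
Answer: $1054 - 228 i \approx 1054.0 - 228.0 i$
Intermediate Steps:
$U{\left(M \right)} = 3 + M$ ($U{\left(M \right)} = M + 3 = 3 + M$)
$s{\left(l,b \right)} = 1 + l$ ($s{\left(l,b \right)} = -2 + \left(l + 3\right) = -2 + \left(3 + l\right) = 1 + l$)
$C = -6 + 2 i$ ($C = -6 + 2 \sqrt{\left(3 - 1\right) - 3} = -6 + 2 \sqrt{2 - 3} = -6 + 2 \sqrt{-1} = -6 + 2 i \approx -6.0 + 2.0 i$)
$I = 9 - 2 i$ ($I = 3 - \left(-6 + 2 i\right) = 3 + \left(6 - 2 i\right) = 9 - 2 i \approx 9.0 - 2.0 i$)
$s{\left(8,-5 \right)} + \left(I 6 + 1\right) 19 = \left(1 + 8\right) + \left(\left(9 - 2 i\right) 6 + 1\right) 19 = 9 + \left(\left(54 - 12 i\right) + 1\right) 19 = 9 + \left(55 - 12 i\right) 19 = 9 + \left(1045 - 228 i\right) = 1054 - 228 i$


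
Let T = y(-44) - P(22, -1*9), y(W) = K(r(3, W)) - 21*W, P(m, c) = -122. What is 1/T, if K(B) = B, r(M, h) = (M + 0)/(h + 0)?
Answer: 44/46021 ≈ 0.00095609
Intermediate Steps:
r(M, h) = M/h
y(W) = -21*W + 3/W (y(W) = 3/W - 21*W = -21*W + 3/W)
T = 46021/44 (T = (-21*(-44) + 3/(-44)) - 1*(-122) = (924 + 3*(-1/44)) + 122 = (924 - 3/44) + 122 = 40653/44 + 122 = 46021/44 ≈ 1045.9)
1/T = 1/(46021/44) = 44/46021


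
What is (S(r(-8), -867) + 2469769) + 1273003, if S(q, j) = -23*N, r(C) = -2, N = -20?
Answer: 3743232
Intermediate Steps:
S(q, j) = 460 (S(q, j) = -23*(-20) = 460)
(S(r(-8), -867) + 2469769) + 1273003 = (460 + 2469769) + 1273003 = 2470229 + 1273003 = 3743232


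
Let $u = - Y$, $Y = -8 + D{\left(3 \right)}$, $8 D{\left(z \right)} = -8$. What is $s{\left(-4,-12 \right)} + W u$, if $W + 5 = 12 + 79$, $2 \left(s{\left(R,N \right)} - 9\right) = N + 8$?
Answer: $781$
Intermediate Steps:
$s{\left(R,N \right)} = 13 + \frac{N}{2}$ ($s{\left(R,N \right)} = 9 + \frac{N + 8}{2} = 9 + \frac{8 + N}{2} = 9 + \left(4 + \frac{N}{2}\right) = 13 + \frac{N}{2}$)
$D{\left(z \right)} = -1$ ($D{\left(z \right)} = \frac{1}{8} \left(-8\right) = -1$)
$W = 86$ ($W = -5 + \left(12 + 79\right) = -5 + 91 = 86$)
$Y = -9$ ($Y = -8 - 1 = -9$)
$u = 9$ ($u = \left(-1\right) \left(-9\right) = 9$)
$s{\left(-4,-12 \right)} + W u = \left(13 + \frac{1}{2} \left(-12\right)\right) + 86 \cdot 9 = \left(13 - 6\right) + 774 = 7 + 774 = 781$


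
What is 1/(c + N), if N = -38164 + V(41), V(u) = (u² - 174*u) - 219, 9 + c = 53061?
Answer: 1/9216 ≈ 0.00010851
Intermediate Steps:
c = 53052 (c = -9 + 53061 = 53052)
V(u) = -219 + u² - 174*u
N = -43836 (N = -38164 + (-219 + 41² - 174*41) = -38164 + (-219 + 1681 - 7134) = -38164 - 5672 = -43836)
1/(c + N) = 1/(53052 - 43836) = 1/9216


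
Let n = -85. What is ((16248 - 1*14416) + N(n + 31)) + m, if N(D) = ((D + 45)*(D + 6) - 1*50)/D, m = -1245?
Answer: 15658/27 ≈ 579.93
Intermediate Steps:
N(D) = (-50 + (6 + D)*(45 + D))/D (N(D) = ((45 + D)*(6 + D) - 50)/D = ((6 + D)*(45 + D) - 50)/D = (-50 + (6 + D)*(45 + D))/D)
((16248 - 1*14416) + N(n + 31)) + m = ((16248 - 1*14416) + (51 + (-85 + 31) + 220/(-85 + 31))) - 1245 = ((16248 - 14416) + (51 - 54 + 220/(-54))) - 1245 = (1832 + (51 - 54 + 220*(-1/54))) - 1245 = (1832 + (51 - 54 - 110/27)) - 1245 = (1832 - 191/27) - 1245 = 49273/27 - 1245 = 15658/27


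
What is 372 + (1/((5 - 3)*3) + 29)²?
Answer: 44017/36 ≈ 1222.7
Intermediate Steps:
372 + (1/((5 - 3)*3) + 29)² = 372 + (1/(2*3) + 29)² = 372 + (1/6 + 29)² = 372 + (⅙ + 29)² = 372 + (175/6)² = 372 + 30625/36 = 44017/36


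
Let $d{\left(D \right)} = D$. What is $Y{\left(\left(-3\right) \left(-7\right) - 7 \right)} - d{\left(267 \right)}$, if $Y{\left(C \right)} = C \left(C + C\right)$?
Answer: $125$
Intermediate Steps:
$Y{\left(C \right)} = 2 C^{2}$ ($Y{\left(C \right)} = C 2 C = 2 C^{2}$)
$Y{\left(\left(-3\right) \left(-7\right) - 7 \right)} - d{\left(267 \right)} = 2 \left(\left(-3\right) \left(-7\right) - 7\right)^{2} - 267 = 2 \left(21 - 7\right)^{2} - 267 = 2 \cdot 14^{2} - 267 = 2 \cdot 196 - 267 = 392 - 267 = 125$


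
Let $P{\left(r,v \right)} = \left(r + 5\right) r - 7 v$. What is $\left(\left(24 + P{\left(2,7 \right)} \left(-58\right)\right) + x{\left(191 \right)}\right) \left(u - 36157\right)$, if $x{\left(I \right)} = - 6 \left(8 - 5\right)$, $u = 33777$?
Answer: $-4845680$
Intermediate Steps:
$P{\left(r,v \right)} = - 7 v + r \left(5 + r\right)$ ($P{\left(r,v \right)} = \left(5 + r\right) r - 7 v = r \left(5 + r\right) - 7 v = - 7 v + r \left(5 + r\right)$)
$x{\left(I \right)} = -18$ ($x{\left(I \right)} = \left(-6\right) 3 = -18$)
$\left(\left(24 + P{\left(2,7 \right)} \left(-58\right)\right) + x{\left(191 \right)}\right) \left(u - 36157\right) = \left(\left(24 + \left(2^{2} - 49 + 5 \cdot 2\right) \left(-58\right)\right) - 18\right) \left(33777 - 36157\right) = \left(\left(24 + \left(4 - 49 + 10\right) \left(-58\right)\right) - 18\right) \left(-2380\right) = \left(\left(24 - -2030\right) - 18\right) \left(-2380\right) = \left(\left(24 + 2030\right) - 18\right) \left(-2380\right) = \left(2054 - 18\right) \left(-2380\right) = 2036 \left(-2380\right) = -4845680$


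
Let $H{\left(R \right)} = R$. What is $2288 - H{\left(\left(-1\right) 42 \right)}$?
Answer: $2330$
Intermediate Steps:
$2288 - H{\left(\left(-1\right) 42 \right)} = 2288 - \left(-1\right) 42 = 2288 - -42 = 2288 + 42 = 2330$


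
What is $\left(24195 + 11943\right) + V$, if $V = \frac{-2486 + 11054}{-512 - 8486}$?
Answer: $\frac{162580578}{4499} \approx 36137.0$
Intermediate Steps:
$V = - \frac{4284}{4499}$ ($V = \frac{8568}{-8998} = 8568 \left(- \frac{1}{8998}\right) = - \frac{4284}{4499} \approx -0.95221$)
$\left(24195 + 11943\right) + V = \left(24195 + 11943\right) - \frac{4284}{4499} = 36138 - \frac{4284}{4499} = \frac{162580578}{4499}$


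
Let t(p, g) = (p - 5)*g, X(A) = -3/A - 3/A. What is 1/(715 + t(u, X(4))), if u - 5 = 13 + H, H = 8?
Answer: 2/1367 ≈ 0.0014631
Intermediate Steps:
u = 26 (u = 5 + (13 + 8) = 5 + 21 = 26)
X(A) = -6/A
t(p, g) = g*(-5 + p) (t(p, g) = (-5 + p)*g = g*(-5 + p))
1/(715 + t(u, X(4))) = 1/(715 + (-6/4)*(-5 + 26)) = 1/(715 - 6*¼*21) = 1/(715 - 3/2*21) = 1/(715 - 63/2) = 1/(1367/2) = 2/1367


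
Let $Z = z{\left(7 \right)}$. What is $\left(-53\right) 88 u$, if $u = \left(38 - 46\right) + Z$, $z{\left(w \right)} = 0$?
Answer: $37312$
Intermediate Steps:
$Z = 0$
$u = -8$ ($u = \left(38 - 46\right) + 0 = -8 + 0 = -8$)
$\left(-53\right) 88 u = \left(-53\right) 88 \left(-8\right) = \left(-4664\right) \left(-8\right) = 37312$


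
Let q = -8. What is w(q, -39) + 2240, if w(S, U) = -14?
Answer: 2226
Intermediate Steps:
w(q, -39) + 2240 = -14 + 2240 = 2226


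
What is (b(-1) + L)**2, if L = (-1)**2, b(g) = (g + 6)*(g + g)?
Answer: 81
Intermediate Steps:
b(g) = 2*g*(6 + g) (b(g) = (6 + g)*(2*g) = 2*g*(6 + g))
L = 1
(b(-1) + L)**2 = (2*(-1)*(6 - 1) + 1)**2 = (2*(-1)*5 + 1)**2 = (-10 + 1)**2 = (-9)**2 = 81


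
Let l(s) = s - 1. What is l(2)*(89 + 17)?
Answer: 106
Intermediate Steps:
l(s) = -1 + s
l(2)*(89 + 17) = (-1 + 2)*(89 + 17) = 1*106 = 106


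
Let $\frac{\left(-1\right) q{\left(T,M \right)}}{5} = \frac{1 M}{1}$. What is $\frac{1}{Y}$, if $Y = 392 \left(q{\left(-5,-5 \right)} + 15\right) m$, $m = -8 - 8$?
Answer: $- \frac{1}{250880} \approx -3.986 \cdot 10^{-6}$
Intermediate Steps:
$m = -16$
$q{\left(T,M \right)} = - 5 M$ ($q{\left(T,M \right)} = - 5 \frac{1 M}{1} = - 5 M 1 = - 5 M$)
$Y = -250880$ ($Y = 392 \left(\left(-5\right) \left(-5\right) + 15\right) \left(-16\right) = 392 \left(25 + 15\right) \left(-16\right) = 392 \cdot 40 \left(-16\right) = 392 \left(-640\right) = -250880$)
$\frac{1}{Y} = \frac{1}{-250880} = - \frac{1}{250880}$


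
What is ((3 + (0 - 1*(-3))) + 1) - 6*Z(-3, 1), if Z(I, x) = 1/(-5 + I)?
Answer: 31/4 ≈ 7.7500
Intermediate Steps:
((3 + (0 - 1*(-3))) + 1) - 6*Z(-3, 1) = ((3 + (0 - 1*(-3))) + 1) - 6/(-5 - 3) = ((3 + (0 + 3)) + 1) - 6/(-8) = ((3 + 3) + 1) - 6*(-⅛) = (6 + 1) + ¾ = 7 + ¾ = 31/4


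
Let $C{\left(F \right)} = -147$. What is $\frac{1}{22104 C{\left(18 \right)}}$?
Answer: $- \frac{1}{3249288} \approx -3.0776 \cdot 10^{-7}$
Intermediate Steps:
$\frac{1}{22104 C{\left(18 \right)}} = \frac{1}{22104 \left(-147\right)} = \frac{1}{22104} \left(- \frac{1}{147}\right) = - \frac{1}{3249288}$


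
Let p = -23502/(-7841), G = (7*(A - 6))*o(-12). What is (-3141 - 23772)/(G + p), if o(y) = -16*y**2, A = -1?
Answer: -70341611/295080346 ≈ -0.23838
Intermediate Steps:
G = 112896 (G = (7*(-1 - 6))*(-16*(-12)**2) = (7*(-7))*(-16*144) = -49*(-2304) = 112896)
p = 23502/7841 (p = -23502*(-1/7841) = 23502/7841 ≈ 2.9973)
(-3141 - 23772)/(G + p) = (-3141 - 23772)/(112896 + 23502/7841) = -26913/885241038/7841 = -26913*7841/885241038 = -70341611/295080346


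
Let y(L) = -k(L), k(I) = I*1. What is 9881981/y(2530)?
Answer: -9881981/2530 ≈ -3905.9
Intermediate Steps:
k(I) = I
y(L) = -L
9881981/y(2530) = 9881981/((-1*2530)) = 9881981/(-2530) = 9881981*(-1/2530) = -9881981/2530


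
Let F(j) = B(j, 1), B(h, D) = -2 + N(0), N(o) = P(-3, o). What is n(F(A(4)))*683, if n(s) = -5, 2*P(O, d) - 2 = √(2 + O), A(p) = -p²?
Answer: -3415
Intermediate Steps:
P(O, d) = 1 + √(2 + O)/2
N(o) = 1 + I/2 (N(o) = 1 + √(2 - 3)/2 = 1 + √(-1)/2 = 1 + I/2)
B(h, D) = -1 + I/2 (B(h, D) = -2 + (1 + I/2) = -1 + I/2)
F(j) = -1 + I/2
n(F(A(4)))*683 = -5*683 = -3415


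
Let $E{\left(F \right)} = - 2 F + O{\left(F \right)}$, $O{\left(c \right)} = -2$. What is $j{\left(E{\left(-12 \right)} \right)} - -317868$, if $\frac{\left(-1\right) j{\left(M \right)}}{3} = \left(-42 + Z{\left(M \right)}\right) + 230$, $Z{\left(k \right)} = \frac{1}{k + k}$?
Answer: $\frac{13961373}{44} \approx 3.173 \cdot 10^{5}$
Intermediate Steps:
$Z{\left(k \right)} = \frac{1}{2 k}$
$E{\left(F \right)} = -2 - 2 F$ ($E{\left(F \right)} = - 2 F - 2 = -2 - 2 F$)
$j{\left(M \right)} = -564 - \frac{3}{2 M}$ ($j{\left(M \right)} = - 3 \left(\left(-42 + \frac{1}{2 M}\right) + 230\right) = - 3 \left(188 + \frac{1}{2 M}\right) = -564 - \frac{3}{2 M}$)
$j{\left(E{\left(-12 \right)} \right)} - -317868 = \left(-564 - \frac{3}{2 \left(-2 - -24\right)}\right) - -317868 = \left(-564 - \frac{3}{2 \left(-2 + 24\right)}\right) + 317868 = \left(-564 - \frac{3}{2 \cdot 22}\right) + 317868 = \left(-564 - \frac{3}{44}\right) + 317868 = - \frac{24819}{44} + 317868 = \frac{13961373}{44}$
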